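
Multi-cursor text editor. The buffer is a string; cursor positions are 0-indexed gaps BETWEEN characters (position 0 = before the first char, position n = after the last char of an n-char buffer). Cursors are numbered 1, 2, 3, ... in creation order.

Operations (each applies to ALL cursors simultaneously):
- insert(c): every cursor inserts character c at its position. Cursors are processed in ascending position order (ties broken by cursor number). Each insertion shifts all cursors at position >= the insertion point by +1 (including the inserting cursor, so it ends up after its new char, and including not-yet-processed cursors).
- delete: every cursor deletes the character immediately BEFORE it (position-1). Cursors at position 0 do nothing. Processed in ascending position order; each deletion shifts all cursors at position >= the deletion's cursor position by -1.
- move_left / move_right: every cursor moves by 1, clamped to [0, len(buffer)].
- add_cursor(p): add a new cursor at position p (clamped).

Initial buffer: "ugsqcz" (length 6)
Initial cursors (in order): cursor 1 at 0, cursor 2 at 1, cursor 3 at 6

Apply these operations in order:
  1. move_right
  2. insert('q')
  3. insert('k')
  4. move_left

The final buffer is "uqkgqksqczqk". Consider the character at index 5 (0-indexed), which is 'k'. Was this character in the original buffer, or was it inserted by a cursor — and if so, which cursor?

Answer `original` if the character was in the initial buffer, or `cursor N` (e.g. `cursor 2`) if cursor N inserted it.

Answer: cursor 2

Derivation:
After op 1 (move_right): buffer="ugsqcz" (len 6), cursors c1@1 c2@2 c3@6, authorship ......
After op 2 (insert('q')): buffer="uqgqsqczq" (len 9), cursors c1@2 c2@4 c3@9, authorship .1.2....3
After op 3 (insert('k')): buffer="uqkgqksqczqk" (len 12), cursors c1@3 c2@6 c3@12, authorship .11.22....33
After op 4 (move_left): buffer="uqkgqksqczqk" (len 12), cursors c1@2 c2@5 c3@11, authorship .11.22....33
Authorship (.=original, N=cursor N): . 1 1 . 2 2 . . . . 3 3
Index 5: author = 2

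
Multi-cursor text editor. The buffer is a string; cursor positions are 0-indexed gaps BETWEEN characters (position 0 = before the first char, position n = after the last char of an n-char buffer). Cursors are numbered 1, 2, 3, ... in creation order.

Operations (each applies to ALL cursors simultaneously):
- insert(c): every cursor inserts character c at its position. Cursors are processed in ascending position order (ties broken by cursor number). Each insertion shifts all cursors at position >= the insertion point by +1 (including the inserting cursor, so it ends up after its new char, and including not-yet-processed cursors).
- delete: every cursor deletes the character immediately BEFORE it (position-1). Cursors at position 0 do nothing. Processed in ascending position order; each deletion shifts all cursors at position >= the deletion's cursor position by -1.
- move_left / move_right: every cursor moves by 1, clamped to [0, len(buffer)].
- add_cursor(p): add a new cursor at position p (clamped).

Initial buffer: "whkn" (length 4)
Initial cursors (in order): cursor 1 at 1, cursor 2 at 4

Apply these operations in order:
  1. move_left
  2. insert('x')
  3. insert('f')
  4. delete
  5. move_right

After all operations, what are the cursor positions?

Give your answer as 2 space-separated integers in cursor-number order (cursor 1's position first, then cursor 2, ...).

Answer: 2 6

Derivation:
After op 1 (move_left): buffer="whkn" (len 4), cursors c1@0 c2@3, authorship ....
After op 2 (insert('x')): buffer="xwhkxn" (len 6), cursors c1@1 c2@5, authorship 1...2.
After op 3 (insert('f')): buffer="xfwhkxfn" (len 8), cursors c1@2 c2@7, authorship 11...22.
After op 4 (delete): buffer="xwhkxn" (len 6), cursors c1@1 c2@5, authorship 1...2.
After op 5 (move_right): buffer="xwhkxn" (len 6), cursors c1@2 c2@6, authorship 1...2.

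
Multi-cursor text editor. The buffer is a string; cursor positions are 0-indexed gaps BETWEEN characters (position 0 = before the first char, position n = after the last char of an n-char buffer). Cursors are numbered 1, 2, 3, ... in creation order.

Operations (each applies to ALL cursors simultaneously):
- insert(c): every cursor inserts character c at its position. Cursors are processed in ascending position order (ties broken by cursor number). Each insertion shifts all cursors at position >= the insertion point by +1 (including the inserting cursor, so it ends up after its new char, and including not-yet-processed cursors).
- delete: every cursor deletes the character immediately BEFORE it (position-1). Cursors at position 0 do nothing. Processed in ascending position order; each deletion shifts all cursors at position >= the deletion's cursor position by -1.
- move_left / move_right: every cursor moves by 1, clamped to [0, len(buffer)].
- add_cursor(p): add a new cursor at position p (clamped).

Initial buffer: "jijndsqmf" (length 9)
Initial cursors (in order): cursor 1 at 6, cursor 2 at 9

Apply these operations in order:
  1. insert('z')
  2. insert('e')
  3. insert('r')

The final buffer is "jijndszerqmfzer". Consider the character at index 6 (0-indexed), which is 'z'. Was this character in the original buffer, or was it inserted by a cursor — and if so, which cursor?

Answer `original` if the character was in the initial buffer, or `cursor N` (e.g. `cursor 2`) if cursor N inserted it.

After op 1 (insert('z')): buffer="jijndszqmfz" (len 11), cursors c1@7 c2@11, authorship ......1...2
After op 2 (insert('e')): buffer="jijndszeqmfze" (len 13), cursors c1@8 c2@13, authorship ......11...22
After op 3 (insert('r')): buffer="jijndszerqmfzer" (len 15), cursors c1@9 c2@15, authorship ......111...222
Authorship (.=original, N=cursor N): . . . . . . 1 1 1 . . . 2 2 2
Index 6: author = 1

Answer: cursor 1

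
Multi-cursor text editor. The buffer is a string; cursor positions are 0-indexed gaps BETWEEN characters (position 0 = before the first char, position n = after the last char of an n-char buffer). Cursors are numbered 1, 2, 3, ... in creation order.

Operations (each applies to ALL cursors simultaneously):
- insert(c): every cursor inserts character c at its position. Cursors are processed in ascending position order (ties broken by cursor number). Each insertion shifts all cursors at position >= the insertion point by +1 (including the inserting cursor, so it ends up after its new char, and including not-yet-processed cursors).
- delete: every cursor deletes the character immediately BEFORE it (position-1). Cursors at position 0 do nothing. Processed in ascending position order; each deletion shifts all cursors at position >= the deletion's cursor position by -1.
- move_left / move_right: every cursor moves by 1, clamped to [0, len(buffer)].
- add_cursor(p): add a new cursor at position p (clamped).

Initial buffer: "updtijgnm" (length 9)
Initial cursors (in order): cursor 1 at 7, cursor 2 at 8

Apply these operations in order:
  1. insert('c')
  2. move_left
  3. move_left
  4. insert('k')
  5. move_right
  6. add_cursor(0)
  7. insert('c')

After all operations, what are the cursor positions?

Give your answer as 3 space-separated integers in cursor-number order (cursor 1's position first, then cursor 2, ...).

After op 1 (insert('c')): buffer="updtijgcncm" (len 11), cursors c1@8 c2@10, authorship .......1.2.
After op 2 (move_left): buffer="updtijgcncm" (len 11), cursors c1@7 c2@9, authorship .......1.2.
After op 3 (move_left): buffer="updtijgcncm" (len 11), cursors c1@6 c2@8, authorship .......1.2.
After op 4 (insert('k')): buffer="updtijkgckncm" (len 13), cursors c1@7 c2@10, authorship ......1.12.2.
After op 5 (move_right): buffer="updtijkgckncm" (len 13), cursors c1@8 c2@11, authorship ......1.12.2.
After op 6 (add_cursor(0)): buffer="updtijkgckncm" (len 13), cursors c3@0 c1@8 c2@11, authorship ......1.12.2.
After op 7 (insert('c')): buffer="cupdtijkgccknccm" (len 16), cursors c3@1 c1@10 c2@14, authorship 3......1.112.22.

Answer: 10 14 1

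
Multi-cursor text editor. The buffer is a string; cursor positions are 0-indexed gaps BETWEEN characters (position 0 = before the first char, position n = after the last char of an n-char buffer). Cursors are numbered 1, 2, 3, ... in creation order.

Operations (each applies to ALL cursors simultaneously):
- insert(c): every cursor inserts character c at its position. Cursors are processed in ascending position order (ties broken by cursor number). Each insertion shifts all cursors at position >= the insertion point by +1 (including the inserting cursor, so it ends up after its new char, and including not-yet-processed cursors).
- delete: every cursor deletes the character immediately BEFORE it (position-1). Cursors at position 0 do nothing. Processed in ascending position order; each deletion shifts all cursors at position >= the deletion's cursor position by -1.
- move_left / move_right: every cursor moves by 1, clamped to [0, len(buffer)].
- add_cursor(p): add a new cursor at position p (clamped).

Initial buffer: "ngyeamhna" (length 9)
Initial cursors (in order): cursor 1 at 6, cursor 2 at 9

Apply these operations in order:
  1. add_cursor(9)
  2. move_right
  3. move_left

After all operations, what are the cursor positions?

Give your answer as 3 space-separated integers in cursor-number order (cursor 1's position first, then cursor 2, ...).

Answer: 6 8 8

Derivation:
After op 1 (add_cursor(9)): buffer="ngyeamhna" (len 9), cursors c1@6 c2@9 c3@9, authorship .........
After op 2 (move_right): buffer="ngyeamhna" (len 9), cursors c1@7 c2@9 c3@9, authorship .........
After op 3 (move_left): buffer="ngyeamhna" (len 9), cursors c1@6 c2@8 c3@8, authorship .........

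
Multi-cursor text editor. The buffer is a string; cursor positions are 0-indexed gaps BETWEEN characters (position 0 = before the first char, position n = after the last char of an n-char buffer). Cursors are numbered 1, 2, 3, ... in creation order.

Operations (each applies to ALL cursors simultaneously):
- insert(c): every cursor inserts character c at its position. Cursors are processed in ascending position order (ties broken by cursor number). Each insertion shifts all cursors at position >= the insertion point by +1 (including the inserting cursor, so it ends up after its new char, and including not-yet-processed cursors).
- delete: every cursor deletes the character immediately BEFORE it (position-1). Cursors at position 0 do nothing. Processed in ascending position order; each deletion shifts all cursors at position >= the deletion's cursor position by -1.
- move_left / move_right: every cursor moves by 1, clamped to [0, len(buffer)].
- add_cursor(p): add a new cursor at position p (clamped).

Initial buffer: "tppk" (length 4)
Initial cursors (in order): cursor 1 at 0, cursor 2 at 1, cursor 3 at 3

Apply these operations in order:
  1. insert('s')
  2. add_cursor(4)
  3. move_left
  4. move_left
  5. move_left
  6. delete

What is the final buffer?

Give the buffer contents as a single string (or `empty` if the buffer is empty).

Answer: tppsk

Derivation:
After op 1 (insert('s')): buffer="stsppsk" (len 7), cursors c1@1 c2@3 c3@6, authorship 1.2..3.
After op 2 (add_cursor(4)): buffer="stsppsk" (len 7), cursors c1@1 c2@3 c4@4 c3@6, authorship 1.2..3.
After op 3 (move_left): buffer="stsppsk" (len 7), cursors c1@0 c2@2 c4@3 c3@5, authorship 1.2..3.
After op 4 (move_left): buffer="stsppsk" (len 7), cursors c1@0 c2@1 c4@2 c3@4, authorship 1.2..3.
After op 5 (move_left): buffer="stsppsk" (len 7), cursors c1@0 c2@0 c4@1 c3@3, authorship 1.2..3.
After op 6 (delete): buffer="tppsk" (len 5), cursors c1@0 c2@0 c4@0 c3@1, authorship ...3.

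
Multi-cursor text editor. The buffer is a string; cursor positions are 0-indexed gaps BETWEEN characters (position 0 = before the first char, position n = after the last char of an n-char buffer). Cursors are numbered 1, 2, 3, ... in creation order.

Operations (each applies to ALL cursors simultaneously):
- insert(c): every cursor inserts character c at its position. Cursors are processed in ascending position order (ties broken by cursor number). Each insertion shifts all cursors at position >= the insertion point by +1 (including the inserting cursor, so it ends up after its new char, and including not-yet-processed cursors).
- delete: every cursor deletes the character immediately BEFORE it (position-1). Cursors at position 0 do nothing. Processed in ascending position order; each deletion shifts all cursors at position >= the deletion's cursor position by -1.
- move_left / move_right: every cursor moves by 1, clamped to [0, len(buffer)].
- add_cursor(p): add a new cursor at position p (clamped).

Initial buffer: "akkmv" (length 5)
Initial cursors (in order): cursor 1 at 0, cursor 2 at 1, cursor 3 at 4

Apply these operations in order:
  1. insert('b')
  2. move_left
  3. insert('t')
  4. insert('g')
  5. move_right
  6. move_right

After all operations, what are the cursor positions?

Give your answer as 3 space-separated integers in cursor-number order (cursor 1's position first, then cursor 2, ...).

After op 1 (insert('b')): buffer="babkkmbv" (len 8), cursors c1@1 c2@3 c3@7, authorship 1.2...3.
After op 2 (move_left): buffer="babkkmbv" (len 8), cursors c1@0 c2@2 c3@6, authorship 1.2...3.
After op 3 (insert('t')): buffer="tbatbkkmtbv" (len 11), cursors c1@1 c2@4 c3@9, authorship 11.22...33.
After op 4 (insert('g')): buffer="tgbatgbkkmtgbv" (len 14), cursors c1@2 c2@6 c3@12, authorship 111.222...333.
After op 5 (move_right): buffer="tgbatgbkkmtgbv" (len 14), cursors c1@3 c2@7 c3@13, authorship 111.222...333.
After op 6 (move_right): buffer="tgbatgbkkmtgbv" (len 14), cursors c1@4 c2@8 c3@14, authorship 111.222...333.

Answer: 4 8 14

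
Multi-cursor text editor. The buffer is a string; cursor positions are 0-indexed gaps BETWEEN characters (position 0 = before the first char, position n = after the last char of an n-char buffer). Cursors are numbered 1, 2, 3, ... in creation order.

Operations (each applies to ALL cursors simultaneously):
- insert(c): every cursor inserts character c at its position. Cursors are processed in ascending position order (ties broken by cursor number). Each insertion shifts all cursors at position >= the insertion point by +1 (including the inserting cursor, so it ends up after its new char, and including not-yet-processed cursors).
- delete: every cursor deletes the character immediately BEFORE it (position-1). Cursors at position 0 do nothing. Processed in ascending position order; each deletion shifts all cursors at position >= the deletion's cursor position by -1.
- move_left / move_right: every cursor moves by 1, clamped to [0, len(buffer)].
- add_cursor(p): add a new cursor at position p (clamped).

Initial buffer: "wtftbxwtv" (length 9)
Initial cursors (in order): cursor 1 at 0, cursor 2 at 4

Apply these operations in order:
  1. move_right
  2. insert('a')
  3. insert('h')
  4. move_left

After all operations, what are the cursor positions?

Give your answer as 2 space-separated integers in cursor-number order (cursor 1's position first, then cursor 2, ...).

Answer: 2 8

Derivation:
After op 1 (move_right): buffer="wtftbxwtv" (len 9), cursors c1@1 c2@5, authorship .........
After op 2 (insert('a')): buffer="watftbaxwtv" (len 11), cursors c1@2 c2@7, authorship .1....2....
After op 3 (insert('h')): buffer="wahtftbahxwtv" (len 13), cursors c1@3 c2@9, authorship .11....22....
After op 4 (move_left): buffer="wahtftbahxwtv" (len 13), cursors c1@2 c2@8, authorship .11....22....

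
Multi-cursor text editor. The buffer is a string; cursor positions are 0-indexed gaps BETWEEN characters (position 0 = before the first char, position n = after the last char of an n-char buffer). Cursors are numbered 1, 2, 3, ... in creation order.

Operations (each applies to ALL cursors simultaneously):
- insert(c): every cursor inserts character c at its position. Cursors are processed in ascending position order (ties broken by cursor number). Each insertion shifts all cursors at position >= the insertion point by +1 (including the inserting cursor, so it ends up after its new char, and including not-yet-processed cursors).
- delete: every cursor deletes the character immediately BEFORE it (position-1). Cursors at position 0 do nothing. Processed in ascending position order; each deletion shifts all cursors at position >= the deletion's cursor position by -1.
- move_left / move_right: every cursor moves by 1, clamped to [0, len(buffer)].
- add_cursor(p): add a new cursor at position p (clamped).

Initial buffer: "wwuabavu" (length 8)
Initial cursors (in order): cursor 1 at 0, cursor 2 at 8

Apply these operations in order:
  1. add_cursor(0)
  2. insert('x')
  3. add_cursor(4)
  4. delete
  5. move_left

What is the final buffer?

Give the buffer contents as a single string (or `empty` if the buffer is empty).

Answer: wuabavu

Derivation:
After op 1 (add_cursor(0)): buffer="wwuabavu" (len 8), cursors c1@0 c3@0 c2@8, authorship ........
After op 2 (insert('x')): buffer="xxwwuabavux" (len 11), cursors c1@2 c3@2 c2@11, authorship 13........2
After op 3 (add_cursor(4)): buffer="xxwwuabavux" (len 11), cursors c1@2 c3@2 c4@4 c2@11, authorship 13........2
After op 4 (delete): buffer="wuabavu" (len 7), cursors c1@0 c3@0 c4@1 c2@7, authorship .......
After op 5 (move_left): buffer="wuabavu" (len 7), cursors c1@0 c3@0 c4@0 c2@6, authorship .......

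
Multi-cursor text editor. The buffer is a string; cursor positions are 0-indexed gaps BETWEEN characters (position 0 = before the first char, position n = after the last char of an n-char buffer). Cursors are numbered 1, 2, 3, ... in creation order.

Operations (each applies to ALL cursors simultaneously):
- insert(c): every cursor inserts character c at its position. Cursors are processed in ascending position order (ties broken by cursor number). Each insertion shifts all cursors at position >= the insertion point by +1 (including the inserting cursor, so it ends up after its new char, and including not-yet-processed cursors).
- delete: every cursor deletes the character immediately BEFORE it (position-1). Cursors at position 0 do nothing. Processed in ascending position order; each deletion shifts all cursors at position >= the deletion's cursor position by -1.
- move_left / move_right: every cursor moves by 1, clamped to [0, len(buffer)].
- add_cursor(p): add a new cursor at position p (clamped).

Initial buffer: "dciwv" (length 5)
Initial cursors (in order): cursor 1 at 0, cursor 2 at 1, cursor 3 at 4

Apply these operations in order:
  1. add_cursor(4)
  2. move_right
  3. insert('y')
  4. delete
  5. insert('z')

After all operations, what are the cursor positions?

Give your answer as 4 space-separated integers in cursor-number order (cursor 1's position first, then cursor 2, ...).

After op 1 (add_cursor(4)): buffer="dciwv" (len 5), cursors c1@0 c2@1 c3@4 c4@4, authorship .....
After op 2 (move_right): buffer="dciwv" (len 5), cursors c1@1 c2@2 c3@5 c4@5, authorship .....
After op 3 (insert('y')): buffer="dycyiwvyy" (len 9), cursors c1@2 c2@4 c3@9 c4@9, authorship .1.2...34
After op 4 (delete): buffer="dciwv" (len 5), cursors c1@1 c2@2 c3@5 c4@5, authorship .....
After op 5 (insert('z')): buffer="dzcziwvzz" (len 9), cursors c1@2 c2@4 c3@9 c4@9, authorship .1.2...34

Answer: 2 4 9 9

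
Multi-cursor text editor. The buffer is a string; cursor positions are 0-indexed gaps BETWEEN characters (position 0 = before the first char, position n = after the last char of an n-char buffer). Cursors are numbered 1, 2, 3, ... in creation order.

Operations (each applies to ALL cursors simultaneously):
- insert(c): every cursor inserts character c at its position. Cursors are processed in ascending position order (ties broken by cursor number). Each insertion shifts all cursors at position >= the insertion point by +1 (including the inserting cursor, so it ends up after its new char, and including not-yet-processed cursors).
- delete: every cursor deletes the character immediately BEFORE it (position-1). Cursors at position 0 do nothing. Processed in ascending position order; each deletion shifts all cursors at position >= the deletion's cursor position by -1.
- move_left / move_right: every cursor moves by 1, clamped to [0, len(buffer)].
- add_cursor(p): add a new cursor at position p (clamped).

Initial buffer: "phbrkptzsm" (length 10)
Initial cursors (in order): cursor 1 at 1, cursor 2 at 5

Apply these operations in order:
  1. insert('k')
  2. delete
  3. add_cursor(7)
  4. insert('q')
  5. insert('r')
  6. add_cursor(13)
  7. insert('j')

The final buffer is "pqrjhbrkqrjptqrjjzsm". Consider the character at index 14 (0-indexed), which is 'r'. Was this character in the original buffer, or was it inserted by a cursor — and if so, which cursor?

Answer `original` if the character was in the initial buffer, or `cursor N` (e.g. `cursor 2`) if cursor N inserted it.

After op 1 (insert('k')): buffer="pkhbrkkptzsm" (len 12), cursors c1@2 c2@7, authorship .1....2.....
After op 2 (delete): buffer="phbrkptzsm" (len 10), cursors c1@1 c2@5, authorship ..........
After op 3 (add_cursor(7)): buffer="phbrkptzsm" (len 10), cursors c1@1 c2@5 c3@7, authorship ..........
After op 4 (insert('q')): buffer="pqhbrkqptqzsm" (len 13), cursors c1@2 c2@7 c3@10, authorship .1....2..3...
After op 5 (insert('r')): buffer="pqrhbrkqrptqrzsm" (len 16), cursors c1@3 c2@9 c3@13, authorship .11....22..33...
After op 6 (add_cursor(13)): buffer="pqrhbrkqrptqrzsm" (len 16), cursors c1@3 c2@9 c3@13 c4@13, authorship .11....22..33...
After op 7 (insert('j')): buffer="pqrjhbrkqrjptqrjjzsm" (len 20), cursors c1@4 c2@11 c3@17 c4@17, authorship .111....222..3334...
Authorship (.=original, N=cursor N): . 1 1 1 . . . . 2 2 2 . . 3 3 3 4 . . .
Index 14: author = 3

Answer: cursor 3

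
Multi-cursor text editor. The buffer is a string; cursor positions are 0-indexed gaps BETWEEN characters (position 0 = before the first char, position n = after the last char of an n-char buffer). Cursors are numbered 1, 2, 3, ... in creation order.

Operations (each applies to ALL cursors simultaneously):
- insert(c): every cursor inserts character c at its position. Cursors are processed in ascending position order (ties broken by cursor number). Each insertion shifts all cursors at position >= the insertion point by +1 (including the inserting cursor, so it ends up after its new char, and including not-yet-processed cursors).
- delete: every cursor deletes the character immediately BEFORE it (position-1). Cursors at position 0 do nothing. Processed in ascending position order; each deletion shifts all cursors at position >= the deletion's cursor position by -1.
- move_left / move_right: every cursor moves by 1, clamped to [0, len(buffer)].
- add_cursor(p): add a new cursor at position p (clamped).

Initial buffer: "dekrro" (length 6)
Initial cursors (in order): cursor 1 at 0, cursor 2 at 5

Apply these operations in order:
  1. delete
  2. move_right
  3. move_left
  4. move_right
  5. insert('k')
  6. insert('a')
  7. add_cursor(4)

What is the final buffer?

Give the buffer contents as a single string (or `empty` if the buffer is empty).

Answer: dkaekroka

Derivation:
After op 1 (delete): buffer="dekro" (len 5), cursors c1@0 c2@4, authorship .....
After op 2 (move_right): buffer="dekro" (len 5), cursors c1@1 c2@5, authorship .....
After op 3 (move_left): buffer="dekro" (len 5), cursors c1@0 c2@4, authorship .....
After op 4 (move_right): buffer="dekro" (len 5), cursors c1@1 c2@5, authorship .....
After op 5 (insert('k')): buffer="dkekrok" (len 7), cursors c1@2 c2@7, authorship .1....2
After op 6 (insert('a')): buffer="dkaekroka" (len 9), cursors c1@3 c2@9, authorship .11....22
After op 7 (add_cursor(4)): buffer="dkaekroka" (len 9), cursors c1@3 c3@4 c2@9, authorship .11....22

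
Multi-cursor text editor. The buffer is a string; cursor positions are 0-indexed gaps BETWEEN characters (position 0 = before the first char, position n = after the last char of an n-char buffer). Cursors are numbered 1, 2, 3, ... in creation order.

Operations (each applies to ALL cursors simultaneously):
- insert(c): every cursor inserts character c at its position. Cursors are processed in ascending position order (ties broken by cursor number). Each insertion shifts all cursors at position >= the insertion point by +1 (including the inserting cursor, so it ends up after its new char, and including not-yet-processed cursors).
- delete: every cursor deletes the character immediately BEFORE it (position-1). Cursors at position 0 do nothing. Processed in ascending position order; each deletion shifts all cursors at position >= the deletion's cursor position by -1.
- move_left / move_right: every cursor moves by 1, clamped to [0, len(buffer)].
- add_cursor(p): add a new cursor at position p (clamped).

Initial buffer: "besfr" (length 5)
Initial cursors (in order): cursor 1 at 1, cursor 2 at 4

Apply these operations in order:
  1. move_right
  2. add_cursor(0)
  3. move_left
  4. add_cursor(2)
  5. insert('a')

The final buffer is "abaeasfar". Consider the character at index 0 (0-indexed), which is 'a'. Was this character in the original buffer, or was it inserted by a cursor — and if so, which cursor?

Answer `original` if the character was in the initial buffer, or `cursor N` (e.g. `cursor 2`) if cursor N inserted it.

Answer: cursor 3

Derivation:
After op 1 (move_right): buffer="besfr" (len 5), cursors c1@2 c2@5, authorship .....
After op 2 (add_cursor(0)): buffer="besfr" (len 5), cursors c3@0 c1@2 c2@5, authorship .....
After op 3 (move_left): buffer="besfr" (len 5), cursors c3@0 c1@1 c2@4, authorship .....
After op 4 (add_cursor(2)): buffer="besfr" (len 5), cursors c3@0 c1@1 c4@2 c2@4, authorship .....
After op 5 (insert('a')): buffer="abaeasfar" (len 9), cursors c3@1 c1@3 c4@5 c2@8, authorship 3.1.4..2.
Authorship (.=original, N=cursor N): 3 . 1 . 4 . . 2 .
Index 0: author = 3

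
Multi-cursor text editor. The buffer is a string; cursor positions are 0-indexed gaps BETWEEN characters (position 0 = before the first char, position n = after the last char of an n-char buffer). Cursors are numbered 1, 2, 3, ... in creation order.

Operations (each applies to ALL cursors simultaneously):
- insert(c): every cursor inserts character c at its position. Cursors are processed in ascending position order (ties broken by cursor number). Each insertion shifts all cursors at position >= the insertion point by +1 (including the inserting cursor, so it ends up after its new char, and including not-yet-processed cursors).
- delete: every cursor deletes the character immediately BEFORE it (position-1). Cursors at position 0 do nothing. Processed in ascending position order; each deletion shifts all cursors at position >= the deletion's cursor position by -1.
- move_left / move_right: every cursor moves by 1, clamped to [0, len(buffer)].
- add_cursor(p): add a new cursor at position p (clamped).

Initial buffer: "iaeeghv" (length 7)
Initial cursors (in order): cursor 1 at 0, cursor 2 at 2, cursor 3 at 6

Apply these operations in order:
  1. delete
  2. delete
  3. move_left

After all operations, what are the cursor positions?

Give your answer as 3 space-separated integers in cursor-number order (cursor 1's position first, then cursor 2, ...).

Answer: 0 0 1

Derivation:
After op 1 (delete): buffer="ieegv" (len 5), cursors c1@0 c2@1 c3@4, authorship .....
After op 2 (delete): buffer="eev" (len 3), cursors c1@0 c2@0 c3@2, authorship ...
After op 3 (move_left): buffer="eev" (len 3), cursors c1@0 c2@0 c3@1, authorship ...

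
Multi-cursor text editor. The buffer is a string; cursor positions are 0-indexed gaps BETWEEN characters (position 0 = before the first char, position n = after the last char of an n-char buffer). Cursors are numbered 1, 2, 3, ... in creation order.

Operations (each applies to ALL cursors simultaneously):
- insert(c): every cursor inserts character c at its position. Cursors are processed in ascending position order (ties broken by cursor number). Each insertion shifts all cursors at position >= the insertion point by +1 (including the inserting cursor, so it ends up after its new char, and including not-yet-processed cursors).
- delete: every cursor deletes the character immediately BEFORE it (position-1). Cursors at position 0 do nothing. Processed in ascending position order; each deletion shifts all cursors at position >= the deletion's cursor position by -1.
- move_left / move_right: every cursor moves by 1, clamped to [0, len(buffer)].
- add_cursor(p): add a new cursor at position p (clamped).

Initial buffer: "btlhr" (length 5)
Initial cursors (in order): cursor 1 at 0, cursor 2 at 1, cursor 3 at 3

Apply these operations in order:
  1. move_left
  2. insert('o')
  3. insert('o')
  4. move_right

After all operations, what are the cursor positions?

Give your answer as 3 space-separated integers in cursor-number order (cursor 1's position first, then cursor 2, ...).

After op 1 (move_left): buffer="btlhr" (len 5), cursors c1@0 c2@0 c3@2, authorship .....
After op 2 (insert('o')): buffer="oobtolhr" (len 8), cursors c1@2 c2@2 c3@5, authorship 12..3...
After op 3 (insert('o')): buffer="oooobtoolhr" (len 11), cursors c1@4 c2@4 c3@8, authorship 1212..33...
After op 4 (move_right): buffer="oooobtoolhr" (len 11), cursors c1@5 c2@5 c3@9, authorship 1212..33...

Answer: 5 5 9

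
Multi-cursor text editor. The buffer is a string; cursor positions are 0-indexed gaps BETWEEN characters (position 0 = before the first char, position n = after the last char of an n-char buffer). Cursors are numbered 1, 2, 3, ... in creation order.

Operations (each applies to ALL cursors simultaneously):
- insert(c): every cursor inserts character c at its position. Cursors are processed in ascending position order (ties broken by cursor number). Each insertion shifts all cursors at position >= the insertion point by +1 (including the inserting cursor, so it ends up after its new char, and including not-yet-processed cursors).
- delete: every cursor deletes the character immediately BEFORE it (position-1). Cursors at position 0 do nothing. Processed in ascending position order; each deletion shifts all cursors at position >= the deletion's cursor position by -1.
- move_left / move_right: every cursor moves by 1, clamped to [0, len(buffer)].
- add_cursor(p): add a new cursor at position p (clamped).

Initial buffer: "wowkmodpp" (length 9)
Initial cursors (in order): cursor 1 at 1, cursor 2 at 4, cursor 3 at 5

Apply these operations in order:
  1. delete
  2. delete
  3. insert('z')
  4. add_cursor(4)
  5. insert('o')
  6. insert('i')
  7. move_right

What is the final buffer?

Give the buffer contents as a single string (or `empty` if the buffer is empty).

After op 1 (delete): buffer="owodpp" (len 6), cursors c1@0 c2@2 c3@2, authorship ......
After op 2 (delete): buffer="odpp" (len 4), cursors c1@0 c2@0 c3@0, authorship ....
After op 3 (insert('z')): buffer="zzzodpp" (len 7), cursors c1@3 c2@3 c3@3, authorship 123....
After op 4 (add_cursor(4)): buffer="zzzodpp" (len 7), cursors c1@3 c2@3 c3@3 c4@4, authorship 123....
After op 5 (insert('o')): buffer="zzzooooodpp" (len 11), cursors c1@6 c2@6 c3@6 c4@8, authorship 123123.4...
After op 6 (insert('i')): buffer="zzzoooiiiooidpp" (len 15), cursors c1@9 c2@9 c3@9 c4@12, authorship 123123123.44...
After op 7 (move_right): buffer="zzzoooiiiooidpp" (len 15), cursors c1@10 c2@10 c3@10 c4@13, authorship 123123123.44...

Answer: zzzoooiiiooidpp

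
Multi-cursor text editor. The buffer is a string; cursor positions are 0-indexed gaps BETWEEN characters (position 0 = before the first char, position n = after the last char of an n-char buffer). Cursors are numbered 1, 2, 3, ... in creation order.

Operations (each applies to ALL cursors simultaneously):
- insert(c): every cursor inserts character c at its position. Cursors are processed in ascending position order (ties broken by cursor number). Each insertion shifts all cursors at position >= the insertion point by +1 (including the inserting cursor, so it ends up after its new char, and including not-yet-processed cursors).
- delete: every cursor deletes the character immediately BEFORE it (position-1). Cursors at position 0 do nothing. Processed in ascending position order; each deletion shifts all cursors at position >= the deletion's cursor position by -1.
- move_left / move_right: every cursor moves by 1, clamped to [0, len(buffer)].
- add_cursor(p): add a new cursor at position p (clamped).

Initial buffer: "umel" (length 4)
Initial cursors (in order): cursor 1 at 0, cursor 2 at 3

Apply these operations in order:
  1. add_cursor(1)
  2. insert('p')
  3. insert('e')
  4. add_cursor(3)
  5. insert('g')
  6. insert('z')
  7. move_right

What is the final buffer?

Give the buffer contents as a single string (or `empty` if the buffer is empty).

After op 1 (add_cursor(1)): buffer="umel" (len 4), cursors c1@0 c3@1 c2@3, authorship ....
After op 2 (insert('p')): buffer="pupmepl" (len 7), cursors c1@1 c3@3 c2@6, authorship 1.3..2.
After op 3 (insert('e')): buffer="peupemepel" (len 10), cursors c1@2 c3@5 c2@9, authorship 11.33..22.
After op 4 (add_cursor(3)): buffer="peupemepel" (len 10), cursors c1@2 c4@3 c3@5 c2@9, authorship 11.33..22.
After op 5 (insert('g')): buffer="pegugpegmepegl" (len 14), cursors c1@3 c4@5 c3@8 c2@13, authorship 111.4333..222.
After op 6 (insert('z')): buffer="pegzugzpegzmepegzl" (len 18), cursors c1@4 c4@7 c3@11 c2@17, authorship 1111.443333..2222.
After op 7 (move_right): buffer="pegzugzpegzmepegzl" (len 18), cursors c1@5 c4@8 c3@12 c2@18, authorship 1111.443333..2222.

Answer: pegzugzpegzmepegzl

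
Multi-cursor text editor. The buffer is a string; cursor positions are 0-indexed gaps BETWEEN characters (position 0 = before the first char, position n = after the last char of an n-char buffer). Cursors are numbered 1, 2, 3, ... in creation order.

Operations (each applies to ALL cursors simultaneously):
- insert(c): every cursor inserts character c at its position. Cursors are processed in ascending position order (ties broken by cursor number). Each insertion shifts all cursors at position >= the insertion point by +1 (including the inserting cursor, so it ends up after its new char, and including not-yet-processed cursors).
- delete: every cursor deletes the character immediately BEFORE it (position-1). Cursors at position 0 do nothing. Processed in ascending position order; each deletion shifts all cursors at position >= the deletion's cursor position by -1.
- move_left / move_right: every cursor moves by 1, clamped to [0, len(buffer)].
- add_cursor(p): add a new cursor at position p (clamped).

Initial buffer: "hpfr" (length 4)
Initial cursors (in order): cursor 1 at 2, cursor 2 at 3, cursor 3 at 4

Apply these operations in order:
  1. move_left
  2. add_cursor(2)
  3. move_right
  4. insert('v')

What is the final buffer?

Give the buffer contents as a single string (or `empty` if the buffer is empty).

After op 1 (move_left): buffer="hpfr" (len 4), cursors c1@1 c2@2 c3@3, authorship ....
After op 2 (add_cursor(2)): buffer="hpfr" (len 4), cursors c1@1 c2@2 c4@2 c3@3, authorship ....
After op 3 (move_right): buffer="hpfr" (len 4), cursors c1@2 c2@3 c4@3 c3@4, authorship ....
After op 4 (insert('v')): buffer="hpvfvvrv" (len 8), cursors c1@3 c2@6 c4@6 c3@8, authorship ..1.24.3

Answer: hpvfvvrv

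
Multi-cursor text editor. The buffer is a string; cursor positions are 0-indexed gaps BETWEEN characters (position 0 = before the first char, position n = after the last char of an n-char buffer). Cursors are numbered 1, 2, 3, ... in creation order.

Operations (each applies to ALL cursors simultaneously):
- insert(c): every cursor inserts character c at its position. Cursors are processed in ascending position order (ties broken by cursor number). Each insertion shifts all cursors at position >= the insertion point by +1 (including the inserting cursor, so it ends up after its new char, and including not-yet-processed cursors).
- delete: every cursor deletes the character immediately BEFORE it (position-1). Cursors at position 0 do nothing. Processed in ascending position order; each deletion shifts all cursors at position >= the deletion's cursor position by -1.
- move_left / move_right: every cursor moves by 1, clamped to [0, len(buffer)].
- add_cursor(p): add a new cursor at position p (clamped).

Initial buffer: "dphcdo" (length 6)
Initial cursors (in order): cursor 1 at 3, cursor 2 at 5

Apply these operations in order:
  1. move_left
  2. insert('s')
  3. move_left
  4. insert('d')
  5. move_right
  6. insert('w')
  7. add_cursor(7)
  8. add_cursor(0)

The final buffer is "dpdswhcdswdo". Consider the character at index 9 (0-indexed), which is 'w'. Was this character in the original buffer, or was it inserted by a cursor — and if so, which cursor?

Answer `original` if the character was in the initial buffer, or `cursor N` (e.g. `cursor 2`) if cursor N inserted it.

Answer: cursor 2

Derivation:
After op 1 (move_left): buffer="dphcdo" (len 6), cursors c1@2 c2@4, authorship ......
After op 2 (insert('s')): buffer="dpshcsdo" (len 8), cursors c1@3 c2@6, authorship ..1..2..
After op 3 (move_left): buffer="dpshcsdo" (len 8), cursors c1@2 c2@5, authorship ..1..2..
After op 4 (insert('d')): buffer="dpdshcdsdo" (len 10), cursors c1@3 c2@7, authorship ..11..22..
After op 5 (move_right): buffer="dpdshcdsdo" (len 10), cursors c1@4 c2@8, authorship ..11..22..
After op 6 (insert('w')): buffer="dpdswhcdswdo" (len 12), cursors c1@5 c2@10, authorship ..111..222..
After op 7 (add_cursor(7)): buffer="dpdswhcdswdo" (len 12), cursors c1@5 c3@7 c2@10, authorship ..111..222..
After op 8 (add_cursor(0)): buffer="dpdswhcdswdo" (len 12), cursors c4@0 c1@5 c3@7 c2@10, authorship ..111..222..
Authorship (.=original, N=cursor N): . . 1 1 1 . . 2 2 2 . .
Index 9: author = 2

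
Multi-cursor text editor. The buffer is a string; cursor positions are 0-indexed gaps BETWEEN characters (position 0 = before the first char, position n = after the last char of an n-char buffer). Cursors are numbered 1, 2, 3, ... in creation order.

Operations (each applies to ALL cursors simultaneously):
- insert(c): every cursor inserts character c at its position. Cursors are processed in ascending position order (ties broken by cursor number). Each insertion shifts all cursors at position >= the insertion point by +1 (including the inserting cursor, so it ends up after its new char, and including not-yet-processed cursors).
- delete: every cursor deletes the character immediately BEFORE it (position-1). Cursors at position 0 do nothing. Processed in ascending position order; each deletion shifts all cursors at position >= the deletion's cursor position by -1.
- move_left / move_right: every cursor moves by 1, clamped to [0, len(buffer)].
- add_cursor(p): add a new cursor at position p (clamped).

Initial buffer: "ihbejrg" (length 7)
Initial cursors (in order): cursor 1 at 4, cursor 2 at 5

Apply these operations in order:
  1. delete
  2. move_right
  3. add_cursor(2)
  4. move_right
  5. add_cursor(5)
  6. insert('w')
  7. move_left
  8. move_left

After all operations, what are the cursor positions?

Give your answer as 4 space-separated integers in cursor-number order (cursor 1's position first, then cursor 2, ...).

Answer: 7 7 2 7

Derivation:
After op 1 (delete): buffer="ihbrg" (len 5), cursors c1@3 c2@3, authorship .....
After op 2 (move_right): buffer="ihbrg" (len 5), cursors c1@4 c2@4, authorship .....
After op 3 (add_cursor(2)): buffer="ihbrg" (len 5), cursors c3@2 c1@4 c2@4, authorship .....
After op 4 (move_right): buffer="ihbrg" (len 5), cursors c3@3 c1@5 c2@5, authorship .....
After op 5 (add_cursor(5)): buffer="ihbrg" (len 5), cursors c3@3 c1@5 c2@5 c4@5, authorship .....
After op 6 (insert('w')): buffer="ihbwrgwww" (len 9), cursors c3@4 c1@9 c2@9 c4@9, authorship ...3..124
After op 7 (move_left): buffer="ihbwrgwww" (len 9), cursors c3@3 c1@8 c2@8 c4@8, authorship ...3..124
After op 8 (move_left): buffer="ihbwrgwww" (len 9), cursors c3@2 c1@7 c2@7 c4@7, authorship ...3..124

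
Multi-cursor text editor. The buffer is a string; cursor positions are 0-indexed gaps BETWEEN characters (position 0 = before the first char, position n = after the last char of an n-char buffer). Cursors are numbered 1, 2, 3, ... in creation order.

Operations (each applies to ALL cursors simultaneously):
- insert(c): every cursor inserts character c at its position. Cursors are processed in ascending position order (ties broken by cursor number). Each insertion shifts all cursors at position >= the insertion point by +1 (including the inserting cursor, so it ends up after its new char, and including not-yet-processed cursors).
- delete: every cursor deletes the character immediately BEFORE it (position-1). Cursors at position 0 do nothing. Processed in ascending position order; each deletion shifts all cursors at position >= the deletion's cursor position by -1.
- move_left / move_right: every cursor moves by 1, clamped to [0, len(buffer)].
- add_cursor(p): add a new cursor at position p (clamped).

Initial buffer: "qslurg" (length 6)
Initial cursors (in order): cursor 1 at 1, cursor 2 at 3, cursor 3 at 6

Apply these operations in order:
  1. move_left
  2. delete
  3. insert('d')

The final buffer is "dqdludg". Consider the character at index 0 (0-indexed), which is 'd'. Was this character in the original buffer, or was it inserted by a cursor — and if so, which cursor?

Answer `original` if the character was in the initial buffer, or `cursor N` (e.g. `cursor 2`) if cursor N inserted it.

Answer: cursor 1

Derivation:
After op 1 (move_left): buffer="qslurg" (len 6), cursors c1@0 c2@2 c3@5, authorship ......
After op 2 (delete): buffer="qlug" (len 4), cursors c1@0 c2@1 c3@3, authorship ....
After op 3 (insert('d')): buffer="dqdludg" (len 7), cursors c1@1 c2@3 c3@6, authorship 1.2..3.
Authorship (.=original, N=cursor N): 1 . 2 . . 3 .
Index 0: author = 1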